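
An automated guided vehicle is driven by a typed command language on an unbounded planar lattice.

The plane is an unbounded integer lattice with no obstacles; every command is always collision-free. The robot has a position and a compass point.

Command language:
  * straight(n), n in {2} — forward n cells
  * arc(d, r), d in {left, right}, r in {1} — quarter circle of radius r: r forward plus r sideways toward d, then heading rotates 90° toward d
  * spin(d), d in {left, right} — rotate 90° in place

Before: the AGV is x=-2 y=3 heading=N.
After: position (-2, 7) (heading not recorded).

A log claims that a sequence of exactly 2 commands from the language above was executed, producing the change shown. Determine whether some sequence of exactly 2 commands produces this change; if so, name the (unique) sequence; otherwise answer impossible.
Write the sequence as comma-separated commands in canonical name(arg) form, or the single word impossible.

t0: x=-2 y=3 heading=N
[1] after straight(2): x=-2 y=5 heading=N
[2] after straight(2): x=-2 y=7 heading=N
no rival 2-sequence matches.

straight(2), straight(2)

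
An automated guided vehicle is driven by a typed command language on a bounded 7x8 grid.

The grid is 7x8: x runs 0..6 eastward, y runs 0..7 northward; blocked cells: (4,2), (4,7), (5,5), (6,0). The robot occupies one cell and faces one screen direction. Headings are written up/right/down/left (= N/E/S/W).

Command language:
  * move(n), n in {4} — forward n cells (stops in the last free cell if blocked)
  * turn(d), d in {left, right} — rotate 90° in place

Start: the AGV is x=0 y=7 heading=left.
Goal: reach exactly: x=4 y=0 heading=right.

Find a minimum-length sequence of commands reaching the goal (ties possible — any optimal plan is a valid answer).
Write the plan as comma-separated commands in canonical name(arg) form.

turn(left), move(4), move(4), turn(left), move(4)

t0: x=0 y=7 heading=left
[1] after turn(left): x=0 y=7 heading=down
[2] after move(4): x=0 y=3 heading=down
[3] after move(4): x=0 y=0 heading=down
[4] after turn(left): x=0 y=0 heading=right
[5] after move(4): x=4 y=0 heading=right
no 4-step plan works, so 5 is optimal.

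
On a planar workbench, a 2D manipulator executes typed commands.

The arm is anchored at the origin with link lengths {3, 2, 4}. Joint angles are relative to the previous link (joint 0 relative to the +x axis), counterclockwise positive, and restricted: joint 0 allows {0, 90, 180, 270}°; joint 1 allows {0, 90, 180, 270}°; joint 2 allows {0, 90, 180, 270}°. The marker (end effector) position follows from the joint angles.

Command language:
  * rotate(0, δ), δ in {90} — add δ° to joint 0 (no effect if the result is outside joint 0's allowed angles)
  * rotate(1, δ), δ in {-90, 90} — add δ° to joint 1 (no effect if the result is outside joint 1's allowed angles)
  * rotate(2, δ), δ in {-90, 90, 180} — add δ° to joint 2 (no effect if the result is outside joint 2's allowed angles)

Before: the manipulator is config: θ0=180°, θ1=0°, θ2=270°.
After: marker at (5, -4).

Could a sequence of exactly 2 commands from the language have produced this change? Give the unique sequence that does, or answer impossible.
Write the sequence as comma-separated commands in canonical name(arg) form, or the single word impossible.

rotate(0, 90), rotate(0, 90)

begin: config: θ0=180°, θ1=0°, θ2=270°
step 1 (rotate(0, 90)): config: θ0=270°, θ1=0°, θ2=270°
step 2 (rotate(0, 90)): config: θ0=0°, θ1=0°, θ2=270°
uniquely the one of 36 2-step routes that fits.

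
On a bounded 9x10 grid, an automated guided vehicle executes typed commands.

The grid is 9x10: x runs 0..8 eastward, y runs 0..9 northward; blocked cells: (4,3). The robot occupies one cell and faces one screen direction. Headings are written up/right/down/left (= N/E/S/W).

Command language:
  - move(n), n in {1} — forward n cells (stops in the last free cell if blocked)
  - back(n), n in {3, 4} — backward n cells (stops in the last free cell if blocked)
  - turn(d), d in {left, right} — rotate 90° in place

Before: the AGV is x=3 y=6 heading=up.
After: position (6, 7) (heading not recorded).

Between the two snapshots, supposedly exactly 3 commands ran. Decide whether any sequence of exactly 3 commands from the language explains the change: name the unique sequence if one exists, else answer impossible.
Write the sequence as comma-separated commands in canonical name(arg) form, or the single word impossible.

move(1), turn(left), back(3)

key: running back(3) before move(1) would end elsewhere — order is forced
from: x=3 y=6 heading=up
1. move(1) → x=3 y=7 heading=up
2. turn(left) → x=3 y=7 heading=left
3. back(3) → x=6 y=7 heading=left
no other 3-command option fits: unique.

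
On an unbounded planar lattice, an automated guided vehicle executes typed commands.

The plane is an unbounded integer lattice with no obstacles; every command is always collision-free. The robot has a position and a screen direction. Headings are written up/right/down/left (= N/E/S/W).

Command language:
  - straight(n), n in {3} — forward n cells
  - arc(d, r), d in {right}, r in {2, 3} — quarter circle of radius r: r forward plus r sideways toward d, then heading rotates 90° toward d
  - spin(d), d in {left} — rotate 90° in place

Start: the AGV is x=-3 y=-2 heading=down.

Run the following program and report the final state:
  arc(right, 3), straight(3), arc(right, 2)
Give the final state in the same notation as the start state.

x=-11 y=-3 heading=up

from: x=-3 y=-2 heading=down
step 1 (arc(right, 3)): x=-6 y=-5 heading=left
step 2 (straight(3)): x=-9 y=-5 heading=left
step 3 (arc(right, 2)): x=-11 y=-3 heading=up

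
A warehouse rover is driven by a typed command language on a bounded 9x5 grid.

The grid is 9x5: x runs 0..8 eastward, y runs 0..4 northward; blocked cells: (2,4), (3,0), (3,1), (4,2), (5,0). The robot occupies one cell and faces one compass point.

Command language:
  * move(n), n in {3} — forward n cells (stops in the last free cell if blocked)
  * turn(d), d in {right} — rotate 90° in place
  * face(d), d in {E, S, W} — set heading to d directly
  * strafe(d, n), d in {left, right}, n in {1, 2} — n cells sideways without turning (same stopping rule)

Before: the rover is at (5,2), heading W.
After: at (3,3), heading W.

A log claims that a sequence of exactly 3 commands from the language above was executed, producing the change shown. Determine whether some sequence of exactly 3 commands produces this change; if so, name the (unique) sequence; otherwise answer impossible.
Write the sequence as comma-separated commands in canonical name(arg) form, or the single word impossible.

strafe(right, 2), move(3), strafe(left, 1)

key: still facing W at the end — nothing in the sequence rotates
from: at (5,2), heading W
[1] after strafe(right, 2): at (5,4), heading W
[2] after move(3): at (3,4), heading W
[3] after strafe(left, 1): at (3,3), heading W
no rival 3-sequence matches.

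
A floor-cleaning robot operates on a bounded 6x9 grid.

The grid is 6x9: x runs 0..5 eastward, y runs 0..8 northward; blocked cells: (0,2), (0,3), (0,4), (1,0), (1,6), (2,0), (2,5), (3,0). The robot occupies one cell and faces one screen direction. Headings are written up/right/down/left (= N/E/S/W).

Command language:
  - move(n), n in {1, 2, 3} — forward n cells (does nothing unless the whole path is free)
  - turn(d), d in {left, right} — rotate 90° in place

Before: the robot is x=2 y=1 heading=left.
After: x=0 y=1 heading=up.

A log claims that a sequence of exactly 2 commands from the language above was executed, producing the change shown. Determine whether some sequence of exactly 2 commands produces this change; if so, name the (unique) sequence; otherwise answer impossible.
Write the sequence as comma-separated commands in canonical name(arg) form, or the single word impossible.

key: position moved to (0,1) AND the heading swung to N — translation plus rotation needed
start: x=2 y=1 heading=left
t=1 move(2) ⇒ x=0 y=1 heading=left
t=2 turn(right) ⇒ x=0 y=1 heading=up
no other 2-command option fits: unique.

move(2), turn(right)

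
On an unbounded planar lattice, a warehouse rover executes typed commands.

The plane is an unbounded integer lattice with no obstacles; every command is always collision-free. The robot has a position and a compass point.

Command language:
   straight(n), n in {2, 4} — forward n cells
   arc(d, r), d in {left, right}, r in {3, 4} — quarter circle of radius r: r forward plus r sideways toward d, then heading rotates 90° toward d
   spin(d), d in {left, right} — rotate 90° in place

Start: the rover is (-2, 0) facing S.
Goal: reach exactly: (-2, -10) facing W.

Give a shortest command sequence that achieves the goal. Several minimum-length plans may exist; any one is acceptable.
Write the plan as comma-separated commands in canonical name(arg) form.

straight(4), straight(4), straight(2), spin(right)

t0: (-2, 0) facing S
1. straight(4) → (-2, -4) facing S
2. straight(4) → (-2, -8) facing S
3. straight(2) → (-2, -10) facing S
4. spin(right) → (-2, -10) facing W
nothing shorter than 4 reaches the goal.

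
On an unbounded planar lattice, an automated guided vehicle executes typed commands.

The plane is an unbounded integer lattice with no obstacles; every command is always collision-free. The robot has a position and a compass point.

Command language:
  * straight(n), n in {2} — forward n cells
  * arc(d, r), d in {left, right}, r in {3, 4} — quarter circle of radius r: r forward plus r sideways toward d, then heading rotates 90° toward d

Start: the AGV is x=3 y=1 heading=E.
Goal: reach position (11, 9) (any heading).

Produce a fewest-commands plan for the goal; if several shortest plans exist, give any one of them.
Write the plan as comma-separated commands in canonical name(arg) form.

from: x=3 y=1 heading=E
[1] after arc(left, 4): x=7 y=5 heading=N
[2] after arc(right, 4): x=11 y=9 heading=E
no 1-step plan works, so 2 is optimal.

arc(left, 4), arc(right, 4)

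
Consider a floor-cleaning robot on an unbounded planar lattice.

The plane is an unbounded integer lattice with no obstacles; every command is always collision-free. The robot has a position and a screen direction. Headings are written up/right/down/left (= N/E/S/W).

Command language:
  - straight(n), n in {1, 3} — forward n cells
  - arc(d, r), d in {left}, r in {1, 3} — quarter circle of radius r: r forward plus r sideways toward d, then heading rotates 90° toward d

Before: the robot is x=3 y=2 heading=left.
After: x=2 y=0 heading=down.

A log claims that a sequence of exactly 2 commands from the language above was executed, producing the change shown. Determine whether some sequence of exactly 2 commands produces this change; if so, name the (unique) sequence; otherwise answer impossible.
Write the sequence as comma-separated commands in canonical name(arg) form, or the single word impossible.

arc(left, 1), straight(1)

key: cell and facing (now S) both changed — the 2 commands mix motion and turning
from: x=3 y=2 heading=left
t=1 arc(left, 1) ⇒ x=2 y=1 heading=down
t=2 straight(1) ⇒ x=2 y=0 heading=down
no rival 2-sequence matches.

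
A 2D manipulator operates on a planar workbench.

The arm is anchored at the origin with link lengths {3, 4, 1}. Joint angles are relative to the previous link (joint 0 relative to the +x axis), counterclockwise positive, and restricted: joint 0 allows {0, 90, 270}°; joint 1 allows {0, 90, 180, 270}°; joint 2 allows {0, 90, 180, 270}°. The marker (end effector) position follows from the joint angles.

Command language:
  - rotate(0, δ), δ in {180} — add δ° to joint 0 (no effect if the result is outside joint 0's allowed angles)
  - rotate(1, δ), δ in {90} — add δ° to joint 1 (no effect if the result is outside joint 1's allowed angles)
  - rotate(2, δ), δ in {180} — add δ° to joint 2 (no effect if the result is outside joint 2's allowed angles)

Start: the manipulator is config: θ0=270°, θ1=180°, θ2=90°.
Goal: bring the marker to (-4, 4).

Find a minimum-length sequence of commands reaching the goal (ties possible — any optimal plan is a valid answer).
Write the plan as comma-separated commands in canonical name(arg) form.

start: config: θ0=270°, θ1=180°, θ2=90°
1. rotate(0, 180) → config: θ0=90°, θ1=180°, θ2=90°
2. rotate(2, 180) → config: θ0=90°, θ1=180°, θ2=270°
3. rotate(1, 90) → config: θ0=90°, θ1=270°, θ2=270°
4. rotate(1, 90) → config: θ0=90°, θ1=0°, θ2=270°
5. rotate(1, 90) → config: θ0=90°, θ1=90°, θ2=270°
shorter routes all fall short; 5 is best.

rotate(0, 180), rotate(2, 180), rotate(1, 90), rotate(1, 90), rotate(1, 90)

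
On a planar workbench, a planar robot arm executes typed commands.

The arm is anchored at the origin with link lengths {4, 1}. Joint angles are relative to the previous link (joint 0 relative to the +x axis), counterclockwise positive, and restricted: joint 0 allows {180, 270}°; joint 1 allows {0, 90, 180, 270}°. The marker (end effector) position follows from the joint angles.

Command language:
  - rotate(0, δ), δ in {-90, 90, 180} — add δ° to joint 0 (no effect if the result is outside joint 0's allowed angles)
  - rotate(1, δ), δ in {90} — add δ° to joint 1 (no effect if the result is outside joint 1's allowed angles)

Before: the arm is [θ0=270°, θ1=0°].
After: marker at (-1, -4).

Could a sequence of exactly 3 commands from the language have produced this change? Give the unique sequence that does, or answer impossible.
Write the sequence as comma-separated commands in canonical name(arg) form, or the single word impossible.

begin: [θ0=270°, θ1=0°]
1. rotate(1, 90) → [θ0=270°, θ1=90°]
2. rotate(1, 90) → [θ0=270°, θ1=180°]
3. rotate(1, 90) → [θ0=270°, θ1=270°]
uniquely the one of 64 3-step routes that fits.

rotate(1, 90), rotate(1, 90), rotate(1, 90)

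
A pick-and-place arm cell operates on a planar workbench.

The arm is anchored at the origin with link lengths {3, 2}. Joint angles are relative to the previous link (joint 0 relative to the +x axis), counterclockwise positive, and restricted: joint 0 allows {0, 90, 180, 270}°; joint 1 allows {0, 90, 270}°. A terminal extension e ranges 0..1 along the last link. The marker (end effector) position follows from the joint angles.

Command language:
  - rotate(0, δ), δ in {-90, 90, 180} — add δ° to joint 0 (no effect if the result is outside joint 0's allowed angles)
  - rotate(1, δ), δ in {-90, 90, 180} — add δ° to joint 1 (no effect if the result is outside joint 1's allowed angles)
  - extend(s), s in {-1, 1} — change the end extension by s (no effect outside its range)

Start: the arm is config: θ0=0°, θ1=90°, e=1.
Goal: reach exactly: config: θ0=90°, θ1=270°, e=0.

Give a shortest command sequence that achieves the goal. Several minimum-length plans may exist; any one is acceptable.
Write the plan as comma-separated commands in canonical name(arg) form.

rotate(0, 90), rotate(1, 180), extend(-1)

begin: config: θ0=0°, θ1=90°, e=1
[1] after rotate(0, 90): config: θ0=90°, θ1=90°, e=1
[2] after rotate(1, 180): config: θ0=90°, θ1=270°, e=1
[3] after extend(-1): config: θ0=90°, θ1=270°, e=0
shorter routes all fall short; 3 is best.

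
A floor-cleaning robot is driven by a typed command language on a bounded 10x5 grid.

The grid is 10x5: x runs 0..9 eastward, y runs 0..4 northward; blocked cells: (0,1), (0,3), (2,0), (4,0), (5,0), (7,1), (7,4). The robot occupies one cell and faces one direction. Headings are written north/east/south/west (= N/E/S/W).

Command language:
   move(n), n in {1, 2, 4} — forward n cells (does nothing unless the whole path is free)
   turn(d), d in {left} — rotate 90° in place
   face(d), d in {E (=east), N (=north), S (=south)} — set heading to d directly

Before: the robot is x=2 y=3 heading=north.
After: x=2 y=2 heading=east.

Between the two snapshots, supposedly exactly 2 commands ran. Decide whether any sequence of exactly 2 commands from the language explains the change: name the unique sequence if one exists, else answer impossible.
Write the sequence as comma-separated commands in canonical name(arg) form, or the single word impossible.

all 49 sequences checked — none match.

impossible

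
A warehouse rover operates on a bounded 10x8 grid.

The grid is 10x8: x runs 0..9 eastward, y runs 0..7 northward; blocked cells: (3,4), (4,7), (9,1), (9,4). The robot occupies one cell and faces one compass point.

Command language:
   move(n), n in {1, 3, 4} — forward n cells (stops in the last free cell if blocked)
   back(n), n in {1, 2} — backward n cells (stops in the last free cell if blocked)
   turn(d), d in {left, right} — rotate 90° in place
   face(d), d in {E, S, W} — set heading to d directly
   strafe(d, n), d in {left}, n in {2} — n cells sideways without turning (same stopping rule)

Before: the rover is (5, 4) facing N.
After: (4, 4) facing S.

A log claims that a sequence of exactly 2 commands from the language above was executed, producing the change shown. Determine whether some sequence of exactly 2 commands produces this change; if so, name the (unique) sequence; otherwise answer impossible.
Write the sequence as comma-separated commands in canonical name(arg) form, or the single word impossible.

key: running face(S) before strafe(left, 2) would end elsewhere — order is forced
t0: (5, 4) facing N
[1] after strafe(left, 2): (4, 4) facing N
[2] after face(S): (4, 4) facing S
no other 2-command option fits: unique.

strafe(left, 2), face(S)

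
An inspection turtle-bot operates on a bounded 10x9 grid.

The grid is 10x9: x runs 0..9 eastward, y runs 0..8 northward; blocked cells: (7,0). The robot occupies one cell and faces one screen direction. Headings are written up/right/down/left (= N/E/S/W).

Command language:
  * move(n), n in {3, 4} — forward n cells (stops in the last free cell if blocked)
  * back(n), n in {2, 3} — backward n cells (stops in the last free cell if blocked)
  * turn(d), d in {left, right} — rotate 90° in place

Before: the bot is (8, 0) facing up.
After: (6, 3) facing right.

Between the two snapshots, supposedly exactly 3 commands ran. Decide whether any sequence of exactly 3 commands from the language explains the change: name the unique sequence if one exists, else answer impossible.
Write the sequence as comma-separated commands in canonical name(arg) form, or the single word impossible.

move(3), turn(right), back(2)

key: running back(2) before move(3) would end elsewhere — order is forced
t0: (8, 0) facing up
step 1 (move(3)): (8, 3) facing up
step 2 (turn(right)): (8, 3) facing right
step 3 (back(2)): (6, 3) facing right
no other 3-command option fits: unique.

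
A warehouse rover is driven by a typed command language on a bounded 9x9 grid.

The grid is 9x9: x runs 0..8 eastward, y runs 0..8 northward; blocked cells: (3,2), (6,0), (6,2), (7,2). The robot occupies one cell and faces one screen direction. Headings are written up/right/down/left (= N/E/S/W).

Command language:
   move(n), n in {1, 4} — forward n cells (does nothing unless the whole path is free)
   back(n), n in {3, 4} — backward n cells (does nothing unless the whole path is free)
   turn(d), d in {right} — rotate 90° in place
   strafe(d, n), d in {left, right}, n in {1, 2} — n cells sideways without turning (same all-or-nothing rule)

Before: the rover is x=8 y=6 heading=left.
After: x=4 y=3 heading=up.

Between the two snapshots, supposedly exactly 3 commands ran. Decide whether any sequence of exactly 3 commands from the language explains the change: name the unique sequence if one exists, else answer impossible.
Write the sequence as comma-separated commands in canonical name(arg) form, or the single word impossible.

key: running back(3) before move(4) would end elsewhere — order is forced
begin: x=8 y=6 heading=left
t=1 move(4) ⇒ x=4 y=6 heading=left
t=2 turn(right) ⇒ x=4 y=6 heading=up
t=3 back(3) ⇒ x=4 y=3 heading=up
all 729 alternatives checked — unique.

move(4), turn(right), back(3)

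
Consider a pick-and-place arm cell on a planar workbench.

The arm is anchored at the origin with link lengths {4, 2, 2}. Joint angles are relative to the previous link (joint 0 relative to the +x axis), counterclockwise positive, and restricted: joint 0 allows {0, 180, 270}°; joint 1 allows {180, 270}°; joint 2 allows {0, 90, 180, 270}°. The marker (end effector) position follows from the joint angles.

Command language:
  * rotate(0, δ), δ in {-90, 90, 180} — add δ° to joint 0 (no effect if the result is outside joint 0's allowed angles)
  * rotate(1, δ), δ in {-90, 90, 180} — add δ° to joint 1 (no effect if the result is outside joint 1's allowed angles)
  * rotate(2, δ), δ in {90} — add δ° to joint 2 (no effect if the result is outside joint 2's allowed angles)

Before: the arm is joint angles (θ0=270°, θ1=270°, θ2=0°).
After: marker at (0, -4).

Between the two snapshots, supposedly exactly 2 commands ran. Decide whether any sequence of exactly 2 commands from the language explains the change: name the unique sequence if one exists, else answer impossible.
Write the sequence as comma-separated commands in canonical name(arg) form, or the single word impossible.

begin: joint angles (θ0=270°, θ1=270°, θ2=0°)
[1] after rotate(2, 90): joint angles (θ0=270°, θ1=270°, θ2=90°)
[2] after rotate(2, 90): joint angles (θ0=270°, θ1=270°, θ2=180°)
no other 2-command option fits: unique.

rotate(2, 90), rotate(2, 90)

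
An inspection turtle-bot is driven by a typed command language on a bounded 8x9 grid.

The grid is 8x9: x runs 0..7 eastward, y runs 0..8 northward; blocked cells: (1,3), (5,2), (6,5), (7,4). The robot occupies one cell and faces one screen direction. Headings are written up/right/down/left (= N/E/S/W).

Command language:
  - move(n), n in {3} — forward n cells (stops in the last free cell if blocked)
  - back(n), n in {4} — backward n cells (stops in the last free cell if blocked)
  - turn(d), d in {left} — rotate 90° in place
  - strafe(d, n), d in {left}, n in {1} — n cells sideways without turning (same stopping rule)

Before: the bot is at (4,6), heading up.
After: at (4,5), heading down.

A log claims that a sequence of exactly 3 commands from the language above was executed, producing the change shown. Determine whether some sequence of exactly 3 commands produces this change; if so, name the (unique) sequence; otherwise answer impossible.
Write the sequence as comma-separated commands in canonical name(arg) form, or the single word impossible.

turn(left), strafe(left, 1), turn(left)

key: position moved to (4,5) AND the heading swung to S — translation plus rotation needed
initial: at (4,6), heading up
1. turn(left) → at (4,6), heading left
2. strafe(left, 1) → at (4,5), heading left
3. turn(left) → at (4,5), heading down
no other 3-command option fits: unique.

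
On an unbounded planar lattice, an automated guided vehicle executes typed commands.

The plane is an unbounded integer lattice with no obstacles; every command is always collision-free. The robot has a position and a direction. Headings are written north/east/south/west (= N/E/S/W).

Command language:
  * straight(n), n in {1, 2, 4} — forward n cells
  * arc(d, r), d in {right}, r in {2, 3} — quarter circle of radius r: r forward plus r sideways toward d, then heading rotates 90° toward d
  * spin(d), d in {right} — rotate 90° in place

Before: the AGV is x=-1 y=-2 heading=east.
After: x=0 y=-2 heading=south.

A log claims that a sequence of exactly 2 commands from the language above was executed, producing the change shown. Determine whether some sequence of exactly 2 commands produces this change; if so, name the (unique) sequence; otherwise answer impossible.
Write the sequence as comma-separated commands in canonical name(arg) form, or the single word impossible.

key: order matters: swapping straight(1) and spin(right) lands elsewhere
start: x=-1 y=-2 heading=east
step 1 (straight(1)): x=0 y=-2 heading=east
step 2 (spin(right)): x=0 y=-2 heading=south
no other 2-command option fits: unique.

straight(1), spin(right)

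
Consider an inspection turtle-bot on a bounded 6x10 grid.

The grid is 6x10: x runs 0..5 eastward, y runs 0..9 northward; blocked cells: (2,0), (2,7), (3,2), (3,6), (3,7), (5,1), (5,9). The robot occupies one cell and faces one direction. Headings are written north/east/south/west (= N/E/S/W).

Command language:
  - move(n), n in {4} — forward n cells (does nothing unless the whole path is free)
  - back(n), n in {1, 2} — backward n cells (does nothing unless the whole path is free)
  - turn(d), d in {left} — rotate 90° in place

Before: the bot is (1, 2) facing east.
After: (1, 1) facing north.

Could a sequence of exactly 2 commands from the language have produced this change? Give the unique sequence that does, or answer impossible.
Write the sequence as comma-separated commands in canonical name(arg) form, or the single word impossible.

turn(left), back(1)

key: running back(1) before turn(left) would end elsewhere — order is forced
from: (1, 2) facing east
step 1 (turn(left)): (1, 2) facing north
step 2 (back(1)): (1, 1) facing north
all 16 alternatives checked — unique.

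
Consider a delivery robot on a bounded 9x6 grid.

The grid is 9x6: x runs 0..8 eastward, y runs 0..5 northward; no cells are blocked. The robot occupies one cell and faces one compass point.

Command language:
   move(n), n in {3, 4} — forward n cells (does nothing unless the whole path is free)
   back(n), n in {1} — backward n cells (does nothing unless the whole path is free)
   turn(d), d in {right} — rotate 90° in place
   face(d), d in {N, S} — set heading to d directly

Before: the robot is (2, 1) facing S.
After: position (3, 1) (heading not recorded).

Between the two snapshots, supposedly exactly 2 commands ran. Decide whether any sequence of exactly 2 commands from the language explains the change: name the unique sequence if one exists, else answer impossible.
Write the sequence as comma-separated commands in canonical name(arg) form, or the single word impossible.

turn(right), back(1)

key: running back(1) before turn(right) would end elsewhere — order is forced
initial: (2, 1) facing S
step 1 (turn(right)): (2, 1) facing W
step 2 (back(1)): (3, 1) facing W
no rival 2-sequence matches.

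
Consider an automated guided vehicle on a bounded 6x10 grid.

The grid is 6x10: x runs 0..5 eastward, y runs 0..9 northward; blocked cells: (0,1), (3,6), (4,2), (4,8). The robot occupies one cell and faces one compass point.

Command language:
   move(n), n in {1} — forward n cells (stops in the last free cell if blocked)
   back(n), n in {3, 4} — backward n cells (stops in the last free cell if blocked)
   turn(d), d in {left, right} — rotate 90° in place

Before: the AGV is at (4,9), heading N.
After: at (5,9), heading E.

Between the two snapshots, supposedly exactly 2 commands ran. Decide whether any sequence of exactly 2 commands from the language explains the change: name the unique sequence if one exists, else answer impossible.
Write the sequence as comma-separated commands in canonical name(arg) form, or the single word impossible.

key: cell and facing (now E) both changed — the 2 commands mix motion and turning
start: at (4,9), heading N
t=1 turn(right) ⇒ at (4,9), heading E
t=2 move(1) ⇒ at (5,9), heading E
uniquely the one of 25 2-step routes that fits.

turn(right), move(1)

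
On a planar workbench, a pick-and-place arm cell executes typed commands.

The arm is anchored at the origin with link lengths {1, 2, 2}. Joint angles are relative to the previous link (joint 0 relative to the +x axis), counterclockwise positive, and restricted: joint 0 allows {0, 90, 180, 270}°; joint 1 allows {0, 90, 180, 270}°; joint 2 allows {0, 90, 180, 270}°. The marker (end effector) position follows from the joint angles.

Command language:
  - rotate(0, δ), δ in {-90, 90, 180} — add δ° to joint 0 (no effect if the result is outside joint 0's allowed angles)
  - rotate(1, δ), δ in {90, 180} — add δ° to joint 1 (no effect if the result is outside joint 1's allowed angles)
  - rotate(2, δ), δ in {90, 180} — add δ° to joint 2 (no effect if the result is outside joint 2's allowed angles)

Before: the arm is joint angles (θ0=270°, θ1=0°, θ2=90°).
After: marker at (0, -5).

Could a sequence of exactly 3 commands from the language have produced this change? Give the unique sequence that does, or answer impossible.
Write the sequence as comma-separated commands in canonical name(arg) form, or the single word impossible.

from: joint angles (θ0=270°, θ1=0°, θ2=90°)
t=1 rotate(2, 90) ⇒ joint angles (θ0=270°, θ1=0°, θ2=180°)
t=2 rotate(2, 90) ⇒ joint angles (θ0=270°, θ1=0°, θ2=270°)
t=3 rotate(2, 90) ⇒ joint angles (θ0=270°, θ1=0°, θ2=0°)
uniquely the one of 343 3-step routes that fits.

rotate(2, 90), rotate(2, 90), rotate(2, 90)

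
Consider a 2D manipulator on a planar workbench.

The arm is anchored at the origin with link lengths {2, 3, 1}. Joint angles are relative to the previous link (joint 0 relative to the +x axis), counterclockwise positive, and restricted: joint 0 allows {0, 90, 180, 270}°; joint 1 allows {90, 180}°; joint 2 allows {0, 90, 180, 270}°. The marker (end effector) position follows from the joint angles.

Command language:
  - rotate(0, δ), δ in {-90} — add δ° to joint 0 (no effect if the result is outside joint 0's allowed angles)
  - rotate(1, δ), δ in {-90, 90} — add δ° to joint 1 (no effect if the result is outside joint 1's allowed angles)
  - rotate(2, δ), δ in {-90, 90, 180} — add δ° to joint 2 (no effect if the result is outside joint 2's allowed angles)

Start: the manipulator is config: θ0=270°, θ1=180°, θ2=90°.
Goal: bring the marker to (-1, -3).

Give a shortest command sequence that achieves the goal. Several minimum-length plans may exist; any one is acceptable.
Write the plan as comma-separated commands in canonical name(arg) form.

rotate(0, -90), rotate(1, -90)

begin: config: θ0=270°, θ1=180°, θ2=90°
t=1 rotate(0, -90) ⇒ config: θ0=180°, θ1=180°, θ2=90°
t=2 rotate(1, -90) ⇒ config: θ0=180°, θ1=90°, θ2=90°
nothing shorter than 2 reaches the goal.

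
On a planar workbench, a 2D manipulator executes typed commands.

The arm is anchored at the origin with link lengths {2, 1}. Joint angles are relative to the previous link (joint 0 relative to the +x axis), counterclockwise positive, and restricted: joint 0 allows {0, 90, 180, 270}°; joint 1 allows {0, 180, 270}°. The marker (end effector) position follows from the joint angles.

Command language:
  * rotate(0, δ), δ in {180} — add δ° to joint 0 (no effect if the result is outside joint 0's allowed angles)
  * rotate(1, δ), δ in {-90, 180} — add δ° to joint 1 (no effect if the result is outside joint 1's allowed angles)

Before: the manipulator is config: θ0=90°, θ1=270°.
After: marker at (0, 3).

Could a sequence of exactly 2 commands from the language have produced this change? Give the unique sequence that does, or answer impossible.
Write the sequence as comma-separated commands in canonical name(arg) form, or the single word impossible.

rotate(1, -90), rotate(1, 180)

key: running rotate(1, 180) before rotate(1, -90) would end elsewhere — order is forced
t0: config: θ0=90°, θ1=270°
step 1 (rotate(1, -90)): config: θ0=90°, θ1=180°
step 2 (rotate(1, 180)): config: θ0=90°, θ1=0°
uniquely the one of 9 2-step routes that fits.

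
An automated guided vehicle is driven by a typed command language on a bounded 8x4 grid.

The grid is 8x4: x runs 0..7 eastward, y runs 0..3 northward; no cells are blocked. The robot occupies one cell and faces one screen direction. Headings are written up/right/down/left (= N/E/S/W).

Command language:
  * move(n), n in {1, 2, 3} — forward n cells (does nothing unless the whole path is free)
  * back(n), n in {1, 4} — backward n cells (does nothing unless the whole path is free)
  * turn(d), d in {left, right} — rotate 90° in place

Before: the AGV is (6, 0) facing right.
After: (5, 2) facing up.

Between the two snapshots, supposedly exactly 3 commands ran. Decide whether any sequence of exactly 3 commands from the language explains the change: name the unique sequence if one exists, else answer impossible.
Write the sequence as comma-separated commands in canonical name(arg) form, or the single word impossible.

back(1), turn(left), move(2)

key: order matters: swapping back(1) and move(2) lands elsewhere
from: (6, 0) facing right
[1] after back(1): (5, 0) facing right
[2] after turn(left): (5, 0) facing up
[3] after move(2): (5, 2) facing up
all 343 alternatives checked — unique.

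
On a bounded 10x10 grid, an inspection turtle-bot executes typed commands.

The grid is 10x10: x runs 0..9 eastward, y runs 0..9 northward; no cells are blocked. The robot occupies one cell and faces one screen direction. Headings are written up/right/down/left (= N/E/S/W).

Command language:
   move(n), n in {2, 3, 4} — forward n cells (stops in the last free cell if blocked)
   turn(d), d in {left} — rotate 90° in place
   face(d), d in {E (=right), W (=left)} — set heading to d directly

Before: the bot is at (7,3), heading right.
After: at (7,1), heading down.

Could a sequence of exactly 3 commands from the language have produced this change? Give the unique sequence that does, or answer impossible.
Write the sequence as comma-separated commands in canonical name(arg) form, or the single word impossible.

face(W), turn(left), move(2)

key: order matters: swapping face(W) and move(2) lands elsewhere
t0: at (7,3), heading right
[1] after face(W): at (7,3), heading left
[2] after turn(left): at (7,3), heading down
[3] after move(2): at (7,1), heading down
uniquely the one of 216 3-step routes that fits.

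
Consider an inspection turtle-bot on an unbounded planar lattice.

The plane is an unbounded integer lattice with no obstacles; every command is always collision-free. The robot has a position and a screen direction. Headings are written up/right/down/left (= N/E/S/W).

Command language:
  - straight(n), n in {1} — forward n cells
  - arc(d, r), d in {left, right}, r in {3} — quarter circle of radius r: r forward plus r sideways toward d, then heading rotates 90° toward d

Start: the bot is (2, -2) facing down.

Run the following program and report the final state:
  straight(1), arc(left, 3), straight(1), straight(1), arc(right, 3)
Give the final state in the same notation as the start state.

(10, -9) facing down

begin: (2, -2) facing down
step 1 (straight(1)): (2, -3) facing down
step 2 (arc(left, 3)): (5, -6) facing right
step 3 (straight(1)): (6, -6) facing right
step 4 (straight(1)): (7, -6) facing right
step 5 (arc(right, 3)): (10, -9) facing down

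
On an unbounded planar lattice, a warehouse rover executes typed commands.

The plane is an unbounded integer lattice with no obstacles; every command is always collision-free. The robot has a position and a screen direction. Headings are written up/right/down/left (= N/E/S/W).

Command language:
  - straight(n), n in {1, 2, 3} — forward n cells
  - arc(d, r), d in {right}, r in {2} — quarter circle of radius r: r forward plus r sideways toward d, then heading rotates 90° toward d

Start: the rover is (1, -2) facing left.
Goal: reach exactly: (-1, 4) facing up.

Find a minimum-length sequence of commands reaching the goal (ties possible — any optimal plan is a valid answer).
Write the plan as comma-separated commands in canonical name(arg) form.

start: (1, -2) facing left
[1] after arc(right, 2): (-1, 0) facing up
[2] after straight(1): (-1, 1) facing up
[3] after straight(3): (-1, 4) facing up
minimal: 3 command(s), checked below 3.

arc(right, 2), straight(1), straight(3)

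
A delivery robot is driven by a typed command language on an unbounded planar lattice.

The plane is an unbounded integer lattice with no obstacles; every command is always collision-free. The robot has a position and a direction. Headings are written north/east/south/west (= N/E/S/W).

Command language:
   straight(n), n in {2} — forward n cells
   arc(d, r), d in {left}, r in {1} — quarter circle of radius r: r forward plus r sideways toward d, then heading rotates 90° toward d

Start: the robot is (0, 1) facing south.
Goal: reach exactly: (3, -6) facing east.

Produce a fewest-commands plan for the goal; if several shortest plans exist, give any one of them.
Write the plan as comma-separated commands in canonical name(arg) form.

begin: (0, 1) facing south
1. straight(2) → (0, -1) facing south
2. straight(2) → (0, -3) facing south
3. straight(2) → (0, -5) facing south
4. arc(left, 1) → (1, -6) facing east
5. straight(2) → (3, -6) facing east
nothing shorter than 5 reaches the goal.

straight(2), straight(2), straight(2), arc(left, 1), straight(2)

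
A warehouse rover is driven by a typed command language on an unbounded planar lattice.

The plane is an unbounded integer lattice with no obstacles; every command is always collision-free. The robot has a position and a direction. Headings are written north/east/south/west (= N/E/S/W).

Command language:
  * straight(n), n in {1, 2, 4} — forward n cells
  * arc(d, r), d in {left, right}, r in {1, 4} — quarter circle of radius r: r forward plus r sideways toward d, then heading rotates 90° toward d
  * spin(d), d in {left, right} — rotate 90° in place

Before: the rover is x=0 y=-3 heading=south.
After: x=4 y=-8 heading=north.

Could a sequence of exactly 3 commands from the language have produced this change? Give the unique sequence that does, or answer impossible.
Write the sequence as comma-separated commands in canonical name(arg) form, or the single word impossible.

key: order matters: swapping straight(1) and spin(left) lands elsewhere
start: x=0 y=-3 heading=south
1. straight(1) → x=0 y=-4 heading=south
2. arc(left, 4) → x=4 y=-8 heading=east
3. spin(left) → x=4 y=-8 heading=north
no rival 3-sequence matches.

straight(1), arc(left, 4), spin(left)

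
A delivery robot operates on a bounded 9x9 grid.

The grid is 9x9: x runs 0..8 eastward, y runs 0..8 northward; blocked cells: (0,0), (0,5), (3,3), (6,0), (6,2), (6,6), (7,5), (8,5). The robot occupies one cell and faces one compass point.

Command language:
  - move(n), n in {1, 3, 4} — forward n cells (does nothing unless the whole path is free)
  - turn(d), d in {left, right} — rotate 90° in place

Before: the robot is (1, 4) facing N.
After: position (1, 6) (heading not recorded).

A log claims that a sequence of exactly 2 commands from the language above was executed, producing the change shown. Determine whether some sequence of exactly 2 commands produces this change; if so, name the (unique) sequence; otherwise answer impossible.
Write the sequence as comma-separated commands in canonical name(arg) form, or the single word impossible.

move(1), move(1)

initial: (1, 4) facing N
t=1 move(1) ⇒ (1, 5) facing N
t=2 move(1) ⇒ (1, 6) facing N
all 25 alternatives checked — unique.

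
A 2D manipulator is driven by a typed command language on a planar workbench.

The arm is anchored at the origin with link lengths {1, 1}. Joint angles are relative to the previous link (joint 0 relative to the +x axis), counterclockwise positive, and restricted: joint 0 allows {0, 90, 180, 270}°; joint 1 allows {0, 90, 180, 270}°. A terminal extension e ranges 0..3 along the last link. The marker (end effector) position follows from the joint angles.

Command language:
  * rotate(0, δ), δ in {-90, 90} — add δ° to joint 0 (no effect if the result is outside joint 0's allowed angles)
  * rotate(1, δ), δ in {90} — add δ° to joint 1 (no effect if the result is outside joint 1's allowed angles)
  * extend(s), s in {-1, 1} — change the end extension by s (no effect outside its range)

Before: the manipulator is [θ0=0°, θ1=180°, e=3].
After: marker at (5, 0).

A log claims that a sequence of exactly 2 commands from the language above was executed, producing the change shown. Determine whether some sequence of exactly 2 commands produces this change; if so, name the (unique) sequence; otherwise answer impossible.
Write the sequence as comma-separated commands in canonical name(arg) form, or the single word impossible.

from: [θ0=0°, θ1=180°, e=3]
[1] after rotate(1, 90): [θ0=0°, θ1=270°, e=3]
[2] after rotate(1, 90): [θ0=0°, θ1=0°, e=3]
uniquely the one of 25 2-step routes that fits.

rotate(1, 90), rotate(1, 90)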